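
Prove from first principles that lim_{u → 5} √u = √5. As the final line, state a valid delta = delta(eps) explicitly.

delta = min(5, √5·eps)

Fix eps > 0. We want delta > 0 such that 0 < |u − 5| < delta implies |√u − √5| < eps.
Multiplying by the conjugate, |√u − √5| = |u − 5|/(√u + √5).
Restrict delta ≤ 5 so that |u − 5| < 5 forces u > 0, and then √u + √5 > √5.
Hence |√u − √5| < |u − 5|/√5, which is < eps once |u − 5| < √5·eps.
Take delta = min(5, √5·eps). If 0 < |u − 5| < delta then u > 0 and |√u − √5| < |u − 5|/√5 < eps.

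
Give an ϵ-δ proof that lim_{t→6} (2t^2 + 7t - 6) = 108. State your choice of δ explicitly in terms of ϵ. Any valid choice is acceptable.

δ = min(1, ϵ/33)

Suppose ϵ > 0. We want δ > 0 such that 0 < |t − 6| < δ implies |(2t^2 + 7t - 6) − 108| < ϵ.
(2t^2 + 7t - 6) − 108 = 2t^2 + 7t - 114 = (t − 6)(2t + 19).
So |(2t^2 + 7t - 6) − 108| = |t − 6|·|2t + 19|.
Assume first that |t − 6| < 1, so |t| < 7. Then |2t + 19| ≤ 2·7 + 19 = 33.
Hence |(2t^2 + 7t - 6) − 108| ≤ 33|t − 6| < ϵ provided |t − 6| < ϵ/33.
Take δ = min(1, ϵ/33). Then 0 < |t − 6| < δ gives both |t − 6| < 1 and |t − 6| < ϵ/33, so |(2t^2 + 7t - 6) − 108| < ϵ.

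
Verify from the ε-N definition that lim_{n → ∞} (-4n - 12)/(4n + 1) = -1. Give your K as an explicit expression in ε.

Fix ε > 0. For n ≥ 1, |(-4n - 12)/(4n + 1) + 1| = |-44|/(4(4n + 1)) = 44/(4(4n + 1)).
Since 4n + 1 ≥ 4n for n ≥ 1, this is ≤ 44/(4·4n) = (11/4)/n.
So |(-4n - 12)/(4n + 1) + 1| < ε whenever n > (11/4)/ε.
Take K = (11/4)/ε. If n > K then |(-4n - 12)/(4n + 1) + 1| ≤ (11/4)/n < ε.

K = (11/4)/ε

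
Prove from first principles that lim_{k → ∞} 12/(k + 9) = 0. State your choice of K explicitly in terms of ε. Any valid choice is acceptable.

Fix ε > 0. For k ≥ 1, |12/(k + 9) − 0| = 12/(k + 9) ≤ 12/k.
We need 12/k < ε, i.e. k > 12/ε.
Take K = 12/ε. If k > K then |12/(k + 9)| ≤ 12/k < ε.

K = 12/ε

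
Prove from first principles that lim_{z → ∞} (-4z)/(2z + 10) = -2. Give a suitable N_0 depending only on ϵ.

Let ϵ > 0 be given. We seek N_0 > 0 such that z > N_0 implies |(-4z)/(2z + 10) + 2| < ϵ.
(-4z)/(2z + 10) + 2 = (2(-4z) − (-4)(2z + 10)) / (2(2z + 10)) = 40/(2(2z + 10)).
For z > 0 we have 2z + 10 > 2z, so |(-4z)/(2z + 10) + 2| = 40/(2(2z + 10)) < 40/(2·2z) = 10/z.
Thus |(-4z)/(2z + 10) + 2| < ϵ whenever z > 10/ϵ.
Take N_0 = 10/ϵ. If z > N_0 then |(-4z)/(2z + 10) + 2| < 10/z < ϵ.

N_0 = 10/ϵ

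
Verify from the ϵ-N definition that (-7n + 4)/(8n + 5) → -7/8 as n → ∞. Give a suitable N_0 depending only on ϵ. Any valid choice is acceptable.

N_0 = (67/64)/ϵ

Fix ϵ > 0. For n ≥ 1, |(-7n + 4)/(8n + 5) + 7/8| = |67|/(8(8n + 5)) = 67/(8(8n + 5)).
Since 8n + 5 ≥ 8n for n ≥ 1, this is ≤ 67/(8·8n) = (67/64)/n.
So |(-7n + 4)/(8n + 5) + 7/8| < ϵ whenever n > (67/64)/ϵ.
Take N_0 = (67/64)/ϵ. If n > N_0 then |(-7n + 4)/(8n + 5) + 7/8| ≤ (67/64)/n < ϵ.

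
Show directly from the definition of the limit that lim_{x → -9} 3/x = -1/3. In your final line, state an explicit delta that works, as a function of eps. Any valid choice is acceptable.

delta = min(9/2, (27/2)eps)

Suppose eps > 0. We seek delta > 0 such that 0 < |x + 9| < delta implies |3/x + 1/3| < eps.
|3/x + 1/3| = 3·|-9 − x|/(9·|x|) = 3|x + 9|/(9|x|).
Require delta ≤ 9/2 so that |x| > 9 − 9/2 = 9/2, hence 9|x| > 81/2.
Then |3/x + 1/3| < 3|x + 9|/(81/2), which is < eps when |x + 9| < (27/2)eps.
Take delta = min(9/2, (27/2)eps). Then 0 < |x + 9| < delta gives both |x + 9| < 9/2 and |x + 9| < (27/2)eps, so |3/x + 1/3| < eps.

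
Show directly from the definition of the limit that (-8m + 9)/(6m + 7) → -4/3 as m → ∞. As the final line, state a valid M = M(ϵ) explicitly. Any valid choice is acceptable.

Fix ϵ > 0. For m ≥ 1, |(-8m + 9)/(6m + 7) + 4/3| = |110|/(6(6m + 7)) = 110/(6(6m + 7)).
Since 6m + 7 ≥ 6m for m ≥ 1, this is ≤ 110/(6·6m) = (55/18)/m.
So |(-8m + 9)/(6m + 7) + 4/3| < ϵ whenever m > (55/18)/ϵ.
Take M = (55/18)/ϵ. If m > M then |(-8m + 9)/(6m + 7) + 4/3| ≤ (55/18)/m < ϵ.

M = (55/18)/ϵ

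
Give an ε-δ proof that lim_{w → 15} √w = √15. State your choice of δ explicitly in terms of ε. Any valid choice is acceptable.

δ = min(15, √15·ε)

Let ε > 0. We want δ > 0 such that 0 < |w − 15| < δ implies |√w − √15| < ε.
Rationalise: √w − √15 = (w − 15)/(√w + √15), so |√w − √15| = |w − 15|/(√w + √15).
Restrict δ ≤ 15 so that |w − 15| < 15 forces w > 0, and then √w + √15 > √15.
Hence |√w − √15| < |w − 15|/√15, which is < ε once |w − 15| < √15·ε.
Take δ = min(15, √15·ε). If 0 < |w − 15| < δ then w > 0 and |√w − √15| < |w − 15|/√15 < ε.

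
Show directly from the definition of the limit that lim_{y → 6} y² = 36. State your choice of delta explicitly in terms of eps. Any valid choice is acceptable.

Let eps > 0. We seek delta > 0 with 0 < |y − 6| < delta ⇒ |y² − 36| < eps.
Factor: y² − 36 = (y − 6)(y + 6), so |y² − 36| = |y − 6|·|y + 6|.
Impose delta ≤ 1 so that |y| < 7; then |y + 6| ≤ 13.
Hence |y² − 36| ≤ 13|y − 6|, which is < eps once |y − 6| < eps/13.
Take delta = min(1, eps/13). If 0 < |y − 6| < delta then both bounds hold and |y² − 36| ≤ 13|y − 6| < 13·(eps/13) = eps.

delta = min(1, eps/13)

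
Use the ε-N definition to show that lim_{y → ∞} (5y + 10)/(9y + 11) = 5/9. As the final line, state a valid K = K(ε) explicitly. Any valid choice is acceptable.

Let ε > 0. We seek K > 0 such that y > K implies |(5y + 10)/(9y + 11) − (5/9)| < ε.
(5y + 10)/(9y + 11) − (5/9) = (9(5y + 10) − 5(9y + 11)) / (9(9y + 11)) = 35/(9(9y + 11)).
For y > 0 we have 9y + 11 > 9y, so |(5y + 10)/(9y + 11) − (5/9)| = 35/(9(9y + 11)) < 35/(9·9y) = (35/81)/y.
Thus |(5y + 10)/(9y + 11) − (5/9)| < ε whenever y > (35/81)/ε.
Take K = (35/81)/ε. If y > K then |(5y + 10)/(9y + 11) − (5/9)| < (35/81)/y < ε.

K = (35/81)/ε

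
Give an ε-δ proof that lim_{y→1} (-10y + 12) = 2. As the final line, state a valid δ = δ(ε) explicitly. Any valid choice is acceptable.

δ = ε/10

Suppose ε > 0. We need δ > 0 so that 0 < |y − 1| < δ implies |(-10y + 12) − 2| < ε.
|(-10y + 12) − 2| = |-10y + 10| = 10|y − 1|.
Thus it suffices that |y − 1| < ε/10.
Choosing δ = ε/10 gives |(-10y + 12) − 2| = 10|y − 1| < ε whenever |y − 1| < δ.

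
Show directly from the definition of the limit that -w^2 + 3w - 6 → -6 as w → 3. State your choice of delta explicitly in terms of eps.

delta = min(1, eps/4)

Let eps > 0. We want delta > 0 such that 0 < |w − 3| < delta implies |(-w^2 + 3w - 6) + 6| < eps.
(-w^2 + 3w - 6) + 6 = -w^2 + 3w = (w − 3)(-w).
So |(-w^2 + 3w - 6) + 6| = |w − 3|·|-w|.
Require delta ≤ 1. Then |w − 3| < 1 gives |w| < 4, and by the triangle inequality |-w| ≤ 4 = 4.
Hence |(-w^2 + 3w - 6) + 6| ≤ 4|w − 3| < eps provided |w − 3| < eps/4.
Choosing delta = min(1, eps/4) ensures both conditions, hence |(-w^2 + 3w - 6) + 6| < eps.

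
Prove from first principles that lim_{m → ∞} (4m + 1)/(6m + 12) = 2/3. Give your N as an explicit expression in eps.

N = (7/6)/eps

Let eps > 0 be given. For m ≥ 1, |(4m + 1)/(6m + 12) − (2/3)| = |-42|/(6(6m + 12)) = 42/(6(6m + 12)).
Since 6m + 12 ≥ 6m for m ≥ 1, this is ≤ 42/(6·6m) = (7/6)/m.
So |(4m + 1)/(6m + 12) − (2/3)| < eps whenever m > (7/6)/eps.
Take N = (7/6)/eps. If m > N then |(4m + 1)/(6m + 12) − (2/3)| ≤ (7/6)/m < eps.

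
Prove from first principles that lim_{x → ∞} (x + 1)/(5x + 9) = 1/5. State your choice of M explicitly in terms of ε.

Fix ε > 0. We seek M > 0 such that x > M implies |(x + 1)/(5x + 9) − (1/5)| < ε.
(x + 1)/(5x + 9) − (1/5) = (5(x + 1) − (5x + 9)) / (5(5x + 9)) = -4/(5(5x + 9)).
For x > 0 we have 5x + 9 > 5x, so |(x + 1)/(5x + 9) − (1/5)| = 4/(5(5x + 9)) < 4/(5·5x) = (4/25)/x.
Thus |(x + 1)/(5x + 9) − (1/5)| < ε whenever x > (4/25)/ε.
Take M = (4/25)/ε. If x > M then |(x + 1)/(5x + 9) − (1/5)| < (4/25)/x < ε.

M = (4/25)/ε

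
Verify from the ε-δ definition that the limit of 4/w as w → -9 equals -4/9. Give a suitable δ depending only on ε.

Let ε > 0. We seek δ > 0 such that 0 < |w + 9| < δ implies |4/w + 4/9| < ε.
|4/w + 4/9| = 4·|-9 − w|/(9·|w|) = 4|w + 9|/(9|w|).
Require δ ≤ 9/2 so that |w| > 9 − 9/2 = 9/2, hence 9|w| > 81/2.
Then |4/w + 4/9| < 4|w + 9|/(81/2), which is < ε when |w + 9| < (81/8)ε.
Take δ = min(9/2, (81/8)ε). Then 0 < |w + 9| < δ gives both |w + 9| < 9/2 and |w + 9| < (81/8)ε, so |4/w + 4/9| < ε.

δ = min(9/2, (81/8)ε)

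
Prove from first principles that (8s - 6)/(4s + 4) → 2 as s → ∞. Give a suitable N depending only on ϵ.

N = (7/2)/ϵ

Let ϵ > 0. We seek N > 0 such that s > N implies |(8s - 6)/(4s + 4) − 2| < ϵ.
(8s - 6)/(4s + 4) − 2 = (4(8s - 6) − 8(4s + 4)) / (4(4s + 4)) = -56/(4(4s + 4)).
For s > 0 we have 4s + 4 > 4s, so |(8s - 6)/(4s + 4) − 2| = 56/(4(4s + 4)) < 56/(4·4s) = (7/2)/s.
Thus |(8s - 6)/(4s + 4) − 2| < ϵ whenever s > (7/2)/ϵ.
Take N = (7/2)/ϵ. If s > N then |(8s - 6)/(4s + 4) − 2| < (7/2)/s < ϵ.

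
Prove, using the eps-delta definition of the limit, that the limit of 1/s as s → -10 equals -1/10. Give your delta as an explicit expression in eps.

Let eps > 0 be given. We seek delta > 0 such that 0 < |s + 10| < delta implies |1/s + 1/10| < eps.
|1/s + 1/10| = |-10 − s|/(10·|s|) = |s + 10|/(10|s|).
Require delta ≤ 5 so that |s| > 10 − 5 = 5, hence 10|s| > 50.
Then |1/s + 1/10| < |s + 10|/50, which is < eps when |s + 10| < 50eps.
Take delta = min(5, 50eps). Then 0 < |s + 10| < delta gives both |s + 10| < 5 and |s + 10| < 50eps, so |1/s + 1/10| < eps.

delta = min(5, 50eps)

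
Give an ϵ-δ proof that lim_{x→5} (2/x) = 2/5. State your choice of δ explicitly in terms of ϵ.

δ = min(5/2, (25/4)ϵ)

Suppose ϵ > 0. We seek δ > 0 such that 0 < |x − 5| < δ implies |2/x − (2/5)| < ϵ.
|2/x − (2/5)| = 2·|5 − x|/(5·|x|) = 2|x − 5|/(5|x|).
Restrict δ ≤ 5/2. Then |x − 5| < 5/2 gives |x| > 5/2, so 5|x| > 25/2.
Then |2/x − (2/5)| < 2|x − 5|/(25/2), which is < ϵ when |x − 5| < (25/4)ϵ.
Take δ = min(5/2, (25/4)ϵ). Then 0 < |x − 5| < δ gives both |x − 5| < 5/2 and |x − 5| < (25/4)ϵ, so |2/x − (2/5)| < ϵ.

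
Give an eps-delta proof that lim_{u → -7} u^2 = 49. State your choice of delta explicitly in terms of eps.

Let eps > 0. We seek delta > 0 with 0 < |u + 7| < delta ⇒ |u^2 − 49| < eps.
Factor: u^2 − 49 = (u + 7)(u - 7), so |u^2 − 49| = |u + 7|·|u - 7|.
Restrict delta ≤ 2. Then |u + 7| < 2 gives |u| < 9, so by the triangle inequality |u - 7| ≤ 9 + 7 = 16.
Hence |u^2 − 49| ≤ 16|u + 7|, which is < eps once |u + 7| < eps/16.
Take delta = min(2, eps/16). If 0 < |u + 7| < delta then both bounds hold and |u^2 − 49| ≤ 16|u + 7| < 16·(eps/16) = eps.

delta = min(2, eps/16)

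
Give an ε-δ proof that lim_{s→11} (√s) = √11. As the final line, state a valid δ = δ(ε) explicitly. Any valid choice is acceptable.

δ = min(11, √11·ε)

Suppose ε > 0. We want δ > 0 such that 0 < |s − 11| < δ implies |√s − √11| < ε.
Rationalise: √s − √11 = (s − 11)/(√s + √11), so |√s − √11| = |s − 11|/(√s + √11).
Restrict δ ≤ 11 so that |s − 11| < 11 forces s > 0, and then √s + √11 > √11.
Hence |√s − √11| < |s − 11|/√11, which is < ε once |s − 11| < √11·ε.
Take δ = min(11, √11·ε). If 0 < |s − 11| < δ then s > 0 and |√s − √11| < |s − 11|/√11 < ε.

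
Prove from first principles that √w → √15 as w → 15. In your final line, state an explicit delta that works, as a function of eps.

delta = min(15, √15·eps)

Let eps > 0. We want delta > 0 such that 0 < |w − 15| < delta implies |√w − √15| < eps.
Multiplying by the conjugate, |√w − √15| = |w − 15|/(√w + √15).
Restrict delta ≤ 15 so that |w − 15| < 15 forces w > 0, and then √w + √15 > √15.
Hence |√w − √15| < |w − 15|/√15, which is < eps once |w − 15| < √15·eps.
Take delta = min(15, √15·eps). If 0 < |w − 15| < delta then w > 0 and |√w − √15| < |w − 15|/√15 < eps.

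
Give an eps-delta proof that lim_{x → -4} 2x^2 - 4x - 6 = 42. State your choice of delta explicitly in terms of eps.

Fix eps > 0. We want delta > 0 such that 0 < |x + 4| < delta implies |(2x^2 - 4x - 6) − 42| < eps.
(2x^2 - 4x - 6) − 42 = 2x^2 - 4x - 48 = (x + 4)(2x - 12).
So |(2x^2 - 4x - 6) − 42| = |x + 4|·|2x - 12|.
Require delta ≤ 1. Then |x + 4| < 1 gives |x| < 5, and by the triangle inequality |2x - 12| ≤ 2·5 + 12 = 22.
Hence |(2x^2 - 4x - 6) − 42| ≤ 22|x + 4| < eps provided |x + 4| < eps/22.
Choosing delta = min(1, eps/22) ensures both conditions, hence |(2x^2 - 4x - 6) − 42| < eps.

delta = min(1, eps/22)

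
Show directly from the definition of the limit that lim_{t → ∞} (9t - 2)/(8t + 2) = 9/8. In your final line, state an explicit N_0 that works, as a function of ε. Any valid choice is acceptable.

N_0 = (17/32)/ε

Suppose ε > 0. We seek N_0 > 0 such that t > N_0 implies |(9t - 2)/(8t + 2) − (9/8)| < ε.
(9t - 2)/(8t + 2) − (9/8) = (8(9t - 2) − 9(8t + 2)) / (8(8t + 2)) = -34/(8(8t + 2)).
For t > 0 we have 8t + 2 > 8t, so |(9t - 2)/(8t + 2) − (9/8)| = 34/(8(8t + 2)) < 34/(8·8t) = (17/32)/t.
Thus |(9t - 2)/(8t + 2) − (9/8)| < ε whenever t > (17/32)/ε.
Take N_0 = (17/32)/ε. If t > N_0 then |(9t - 2)/(8t + 2) − (9/8)| < (17/32)/t < ε.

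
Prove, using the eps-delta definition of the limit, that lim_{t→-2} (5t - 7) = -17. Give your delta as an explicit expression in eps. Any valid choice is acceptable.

delta = eps/5

Let eps > 0. We need delta > 0 so that 0 < |t + 2| < delta implies |(5t - 7) + 17| < eps.
Since (5t - 7) + 17 = 5(t + 2), we have |(5t - 7) + 17| = 5|t + 2|.
Thus it suffices that |t + 2| < eps/5.
Choosing delta = eps/5 gives |(5t - 7) + 17| = 5|t + 2| < eps whenever |t + 2| < delta.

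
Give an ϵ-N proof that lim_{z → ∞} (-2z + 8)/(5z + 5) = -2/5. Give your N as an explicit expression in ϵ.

Suppose ϵ > 0. We seek N > 0 such that z > N implies |(-2z + 8)/(5z + 5) + 2/5| < ϵ.
(-2z + 8)/(5z + 5) + 2/5 = (5(-2z + 8) − (-2)(5z + 5)) / (5(5z + 5)) = 50/(5(5z + 5)).
For z > 0 we have 5z + 5 > 5z, so |(-2z + 8)/(5z + 5) + 2/5| = 50/(5(5z + 5)) < 50/(5·5z) = 2/z.
Thus |(-2z + 8)/(5z + 5) + 2/5| < ϵ whenever z > 2/ϵ.
Take N = 2/ϵ. If z > N then |(-2z + 8)/(5z + 5) + 2/5| < 2/z < ϵ.

N = 2/ϵ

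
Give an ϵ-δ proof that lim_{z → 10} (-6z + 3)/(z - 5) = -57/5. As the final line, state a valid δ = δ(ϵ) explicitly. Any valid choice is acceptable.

δ = min(5/2, (25/54)ϵ)

Suppose ϵ > 0. We want δ > 0 with 0 < |z − 10| < δ ⇒ |(-6z + 3)/(z - 5) + 57/5| < ϵ.
Combining over a common denominator, (-6z + 3)/(z - 5) + 57/5 = [(-6z + 3)·5 − (-57)·(z - 5)] / [5·(z - 5)] = 27(z − 10) / (5(z - 5)).
So |(-6z + 3)/(z - 5) + 57/5| = 27|z − 10| / (5·|z − 5|).
Require δ ≤ 5/2, so |z − 5| ≥ |5| − |z − 10| > 5 − 5/2 = 5/2.
Hence |(-6z + 3)/(z - 5) + 57/5| < 27|z − 10|/(5·(5/2)) = (54/25)|z − 10|, which is < ϵ once |z − 10| < (25/54)ϵ.
Take δ = min(5/2, (25/54)ϵ). Then 0 < |z − 10| < δ forces both bounds, so |(-6z + 3)/(z - 5) + 57/5| < ϵ.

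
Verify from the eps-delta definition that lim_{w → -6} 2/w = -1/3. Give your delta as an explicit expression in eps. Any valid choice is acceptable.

Let eps > 0. We seek delta > 0 such that 0 < |w + 6| < delta implies |2/w + 1/3| < eps.
|2/w + 1/3| = 2·|-6 − w|/(6·|w|) = 2|w + 6|/(6|w|).
Restrict delta ≤ 3. Then |w + 6| < 3 gives |w| > 3, so 6|w| > 18.
Then |2/w + 1/3| < 2|w + 6|/18, which is < eps when |w + 6| < 9eps.
Take delta = min(3, 9eps). Then 0 < |w + 6| < delta gives both |w + 6| < 3 and |w + 6| < 9eps, so |2/w + 1/3| < eps.

delta = min(3, 9eps)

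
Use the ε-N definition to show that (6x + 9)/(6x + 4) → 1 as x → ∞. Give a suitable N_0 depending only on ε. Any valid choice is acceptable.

Let ε > 0. We seek N_0 > 0 such that x > N_0 implies |(6x + 9)/(6x + 4) − 1| < ε.
(6x + 9)/(6x + 4) − 1 = (6(6x + 9) − 6(6x + 4)) / (6(6x + 4)) = 30/(6(6x + 4)).
For x > 0 we have 6x + 4 > 6x, so |(6x + 9)/(6x + 4) − 1| = 30/(6(6x + 4)) < 30/(6·6x) = (5/6)/x.
Thus |(6x + 9)/(6x + 4) − 1| < ε whenever x > (5/6)/ε.
Take N_0 = (5/6)/ε. If x > N_0 then |(6x + 9)/(6x + 4) − 1| < (5/6)/x < ε.

N_0 = (5/6)/ε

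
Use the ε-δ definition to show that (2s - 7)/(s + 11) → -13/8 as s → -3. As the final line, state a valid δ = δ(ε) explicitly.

Let ε > 0 be given. We want δ > 0 with 0 < |s + 3| < δ ⇒ |(2s - 7)/(s + 11) + 13/8| < ε.
Combining over a common denominator, (2s - 7)/(s + 11) + 13/8 = [(2s - 7)·8 − (-13)·(s + 11)] / [8·(s + 11)] = 29(s + 3) / (8(s + 11)).
So |(2s - 7)/(s + 11) + 13/8| = 29|s + 3| / (8·|s + 11|).
Require δ ≤ 4, so |s + 11| ≥ |8| − |s + 3| > 8 − 4 = 4.
Hence |(2s - 7)/(s + 11) + 13/8| < 29|s + 3|/(8·4) = (29/32)|s + 3|, which is < ε once |s + 3| < (32/29)ε.
Take δ = min(4, (32/29)ε). Then 0 < |s + 3| < δ forces both bounds, so |(2s - 7)/(s + 11) + 13/8| < ε.

δ = min(4, (32/29)ε)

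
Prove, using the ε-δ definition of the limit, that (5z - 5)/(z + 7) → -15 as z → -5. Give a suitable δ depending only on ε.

Fix ε > 0. We want δ > 0 with 0 < |z + 5| < δ ⇒ |(5z - 5)/(z + 7) + 15| < ε.
Combining over a common denominator, (5z - 5)/(z + 7) + 15 = [(5z - 5)·2 − (-30)·(z + 7)] / [2·(z + 7)] = 40(z + 5) / (2(z + 7)).
So |(5z - 5)/(z + 7) + 15| = 40|z + 5| / (2·|z + 7|).
Restrict δ ≤ 1. Then |z + 5| < 1 gives |z + 7| = |(z + 5) + 2| ≥ 2 − 1 = 1.
Hence |(5z - 5)/(z + 7) + 15| < 40|z + 5|/(2·1) = 20|z + 5|, which is < ε once |z + 5| < (1/20)ε.
Take δ = min(1, (1/20)ε). Then 0 < |z + 5| < δ forces both bounds, so |(5z - 5)/(z + 7) + 15| < ε.

δ = min(1, (1/20)ε)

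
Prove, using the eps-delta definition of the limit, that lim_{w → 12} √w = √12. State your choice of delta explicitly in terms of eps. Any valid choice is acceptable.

Let eps > 0. We want delta > 0 such that 0 < |w − 12| < delta implies |√w − √12| < eps.
Multiplying by the conjugate, |√w − √12| = |w − 12|/(√w + √12).
Restrict delta ≤ 12 so that |w − 12| < 12 forces w > 0, and then √w + √12 > √12.
Hence |√w − √12| < |w − 12|/√12, which is < eps once |w − 12| < √12·eps.
Take delta = min(12, √12·eps). If 0 < |w − 12| < delta then w > 0 and |√w − √12| < |w − 12|/√12 < eps.

delta = min(12, √12·eps)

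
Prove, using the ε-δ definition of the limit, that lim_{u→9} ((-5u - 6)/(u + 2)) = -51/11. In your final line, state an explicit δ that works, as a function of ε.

δ = min(11/2, (121/8)ε)

Suppose ε > 0. We want δ > 0 with 0 < |u − 9| < δ ⇒ |(-5u - 6)/(u + 2) + 51/11| < ε.
Combining over a common denominator, (-5u - 6)/(u + 2) + 51/11 = [(-5u - 6)·11 − (-51)·(u + 2)] / [11·(u + 2)] = -4(u − 9) / (11(u + 2)).
So |(-5u - 6)/(u + 2) + 51/11| = 4|u − 9| / (11·|u + 2|).
Restrict δ ≤ 11/2. Then |u − 9| < 11/2 gives |u + 2| = |(u − 9) + 11| ≥ 11 − 11/2 = 11/2.
Hence |(-5u - 6)/(u + 2) + 51/11| < 4|u − 9|/(11·(11/2)) = (8/121)|u − 9|, which is < ε once |u − 9| < (121/8)ε.
Take δ = min(11/2, (121/8)ε). Then 0 < |u − 9| < δ forces both bounds, so |(-5u - 6)/(u + 2) + 51/11| < ε.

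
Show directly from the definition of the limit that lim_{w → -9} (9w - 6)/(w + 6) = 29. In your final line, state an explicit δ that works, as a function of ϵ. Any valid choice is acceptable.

Let ϵ > 0. We want δ > 0 with 0 < |w + 9| < δ ⇒ |(9w - 6)/(w + 6) − 29| < ϵ.
Combining over a common denominator, (9w - 6)/(w + 6) − 29 = [(9w - 6)·(-3) − (-87)·(w + 6)] / [(-3)·(w + 6)] = 60(w + 9) / ((-3)(w + 6)).
So |(9w - 6)/(w + 6) − 29| = 60|w + 9| / (3·|w + 6|).
Require δ ≤ 3/2, so |w + 6| ≥ |-3| − |w + 9| > 3 − 3/2 = 3/2.
Hence |(9w - 6)/(w + 6) − 29| < 60|w + 9|/(3·(3/2)) = (40/3)|w + 9|, which is < ϵ once |w + 9| < (3/40)ϵ.
Take δ = min(3/2, (3/40)ϵ). Then 0 < |w + 9| < δ forces both bounds, so |(9w - 6)/(w + 6) − 29| < ϵ.

δ = min(3/2, (3/40)ϵ)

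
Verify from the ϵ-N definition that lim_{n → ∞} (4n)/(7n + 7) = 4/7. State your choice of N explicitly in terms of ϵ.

N = (4/7)/ϵ

Let ϵ > 0. For n ≥ 1, |(4n)/(7n + 7) − (4/7)| = |-28|/(7(7n + 7)) = 28/(7(7n + 7)).
Since 7n + 7 ≥ 7n for n ≥ 1, this is ≤ 28/(7·7n) = (4/7)/n.
So |(4n)/(7n + 7) − (4/7)| < ϵ whenever n > (4/7)/ϵ.
Take N = (4/7)/ϵ. If n > N then |(4n)/(7n + 7) − (4/7)| ≤ (4/7)/n < ϵ.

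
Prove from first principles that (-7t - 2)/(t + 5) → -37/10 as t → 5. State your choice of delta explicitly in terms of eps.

Let eps > 0. We want delta > 0 with 0 < |t − 5| < delta ⇒ |(-7t - 2)/(t + 5) + 37/10| < eps.
Combining over a common denominator, (-7t - 2)/(t + 5) + 37/10 = [(-7t - 2)·10 − (-37)·(t + 5)] / [10·(t + 5)] = -33(t − 5) / (10(t + 5)).
So |(-7t - 2)/(t + 5) + 37/10| = 33|t − 5| / (10·|t + 5|).
Restrict delta ≤ 5. Then |t − 5| < 5 gives |t + 5| = |(t − 5) + 10| ≥ 10 − 5 = 5.
Hence |(-7t - 2)/(t + 5) + 37/10| < 33|t − 5|/(10·5) = (33/50)|t − 5|, which is < eps once |t − 5| < (50/33)eps.
Take delta = min(5, (50/33)eps). Then 0 < |t − 5| < delta forces both bounds, so |(-7t - 2)/(t + 5) + 37/10| < eps.

delta = min(5, (50/33)eps)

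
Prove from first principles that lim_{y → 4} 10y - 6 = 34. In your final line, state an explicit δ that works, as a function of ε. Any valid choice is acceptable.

δ = ε/10

Fix ε > 0. We need δ > 0 so that 0 < |y − 4| < δ implies |(10y - 6) − 34| < ε.
|(10y - 6) − 34| = |10y - 40| = 10|y − 4|.
Thus it suffices that |y − 4| < ε/10.
Choosing δ = ε/10 gives |(10y - 6) − 34| = 10|y − 4| < ε whenever |y − 4| < δ.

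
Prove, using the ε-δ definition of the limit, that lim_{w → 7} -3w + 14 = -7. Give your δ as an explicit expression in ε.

Suppose ε > 0. We need δ > 0 so that 0 < |w − 7| < δ implies |(-3w + 14) + 7| < ε.
Since (-3w + 14) + 7 = -3(w − 7), we have |(-3w + 14) + 7| = 3|w − 7|.
Thus it suffices that |w − 7| < ε/3.
Take δ = ε/3. If 0 < |w − 7| < δ then |(-3w + 14) + 7| = 3|w − 7| < 3·(ε/3) = ε.

δ = ε/3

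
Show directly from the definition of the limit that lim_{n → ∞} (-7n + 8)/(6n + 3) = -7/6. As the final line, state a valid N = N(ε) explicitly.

N = (23/12)/ε

Let ε > 0 be given. For n ≥ 1, |(-7n + 8)/(6n + 3) + 7/6| = |69|/(6(6n + 3)) = 69/(6(6n + 3)).
Since 6n + 3 ≥ 6n for n ≥ 1, this is ≤ 69/(6·6n) = (23/12)/n.
So |(-7n + 8)/(6n + 3) + 7/6| < ε whenever n > (23/12)/ε.
Take N = (23/12)/ε. If n > N then |(-7n + 8)/(6n + 3) + 7/6| ≤ (23/12)/n < ε.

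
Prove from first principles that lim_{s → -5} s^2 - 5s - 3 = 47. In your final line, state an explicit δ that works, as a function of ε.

δ = min(1, ε/16)

Let ε > 0 be given. We want δ > 0 such that 0 < |s + 5| < δ implies |(s^2 - 5s - 3) − 47| < ε.
(s^2 - 5s - 3) − 47 = s^2 - 5s - 50 = (s + 5)(s - 10).
So |(s^2 - 5s - 3) − 47| = |s + 5|·|s - 10|.
Assume first that |s + 5| < 1, so |s| < 6. Then |s - 10| ≤ 6 + 10 = 16.
Hence |(s^2 - 5s - 3) − 47| ≤ 16|s + 5| < ε provided |s + 5| < ε/16.
Take δ = min(1, ε/16). Then 0 < |s + 5| < δ gives both |s + 5| < 1 and |s + 5| < ε/16, so |(s^2 - 5s - 3) − 47| < ε.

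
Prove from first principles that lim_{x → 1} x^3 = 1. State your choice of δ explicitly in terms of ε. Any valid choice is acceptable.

δ = min(2, ε/13)

Fix ε > 0. We seek δ > 0 with 0 < |x − 1| < δ ⇒ |x^3 − 1| < ε.
Factor: x^3 − 1 = (x − 1)(x^2 + x + 1), so |x^3 − 1| = |x − 1|·|x^2 + x + 1|.
Restrict δ ≤ 2. Then |x − 1| < 2 gives |x| < 3, so by the triangle inequality |x^2 + x + 1| ≤ 3^2 + 3 + 1 = 13.
Hence |x^3 − 1| ≤ 13|x − 1|, which is < ε once |x − 1| < ε/13.
Take δ = min(2, ε/13). If 0 < |x − 1| < δ then both bounds hold and |x^3 − 1| ≤ 13|x − 1| < 13·(ε/13) = ε.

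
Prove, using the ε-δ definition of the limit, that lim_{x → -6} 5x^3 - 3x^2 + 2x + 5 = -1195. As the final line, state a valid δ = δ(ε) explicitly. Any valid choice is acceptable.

Let ε > 0. We want δ > 0 such that 0 < |x + 6| < δ implies |(5x^3 - 3x^2 + 2x + 5) + 1195| < ε.
(5x^3 - 3x^2 + 2x + 5) + 1195 = 5x^3 - 3x^2 + 2x + 1200 = (x + 6)(5x^2 - 33x + 200).
So |(5x^3 - 3x^2 + 2x + 5) + 1195| = |x + 6|·|5x^2 - 33x + 200|.
Assume first that |x + 6| < 1, so |x| < 7. Then |5x^2 - 33x + 200| ≤ 5·7^2 + 33·7 + 200 = 676.
Hence |(5x^3 - 3x^2 + 2x + 5) + 1195| ≤ 676|x + 6| < ε provided |x + 6| < ε/676.
Choosing δ = min(1, ε/676) ensures both conditions, hence |(5x^3 - 3x^2 + 2x + 5) + 1195| < ε.

δ = min(1, ε/676)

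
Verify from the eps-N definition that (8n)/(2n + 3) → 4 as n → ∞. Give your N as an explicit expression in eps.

Let eps > 0 be given. For n ≥ 1, |(8n)/(2n + 3) − 4| = |-24|/(2(2n + 3)) = 24/(2(2n + 3)).
Since 2n + 3 ≥ 2n for n ≥ 1, this is ≤ 24/(2·2n) = 6/n.
So |(8n)/(2n + 3) − 4| < eps whenever n > 6/eps.
Take N = 6/eps. If n > N then |(8n)/(2n + 3) − 4| ≤ 6/n < eps.

N = 6/eps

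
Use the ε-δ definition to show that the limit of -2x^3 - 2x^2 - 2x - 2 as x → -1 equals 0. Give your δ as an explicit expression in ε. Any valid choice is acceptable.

δ = min(1, ε/10)

Let ε > 0. We want δ > 0 such that 0 < |x + 1| < δ implies |(-2x^3 - 2x^2 - 2x - 2)| < ε.
(-2x^3 - 2x^2 - 2x - 2) = -2x^3 - 2x^2 - 2x - 2 = (x + 1)(-2x^2 - 2).
So |(-2x^3 - 2x^2 - 2x - 2)| = |x + 1|·|-2x^2 - 2|.
Assume first that |x + 1| < 1, so |x| < 2. Then |-2x^2 - 2| ≤ 2·2^2 + 2 = 10.
Hence |(-2x^3 - 2x^2 - 2x - 2)| ≤ 10|x + 1| < ε provided |x + 1| < ε/10.
Choosing δ = min(1, ε/10) ensures both conditions, hence |(-2x^3 - 2x^2 - 2x - 2)| < ε.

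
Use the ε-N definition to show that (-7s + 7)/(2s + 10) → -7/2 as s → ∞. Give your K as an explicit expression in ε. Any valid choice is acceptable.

K = 21/ε

Suppose ε > 0. We seek K > 0 such that s > K implies |(-7s + 7)/(2s + 10) + 7/2| < ε.
(-7s + 7)/(2s + 10) + 7/2 = (2(-7s + 7) − (-7)(2s + 10)) / (2(2s + 10)) = 84/(2(2s + 10)).
For s > 0 we have 2s + 10 > 2s, so |(-7s + 7)/(2s + 10) + 7/2| = 84/(2(2s + 10)) < 84/(2·2s) = 21/s.
Thus |(-7s + 7)/(2s + 10) + 7/2| < ε whenever s > 21/ε.
Take K = 21/ε. If s > K then |(-7s + 7)/(2s + 10) + 7/2| < 21/s < ε.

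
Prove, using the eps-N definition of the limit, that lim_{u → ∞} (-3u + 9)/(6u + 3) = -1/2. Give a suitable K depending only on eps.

Let eps > 0 be given. We seek K > 0 such that u > K implies |(-3u + 9)/(6u + 3) + 1/2| < eps.
(-3u + 9)/(6u + 3) + 1/2 = (6(-3u + 9) − (-3)(6u + 3)) / (6(6u + 3)) = 63/(6(6u + 3)).
For u > 0 we have 6u + 3 > 6u, so |(-3u + 9)/(6u + 3) + 1/2| = 63/(6(6u + 3)) < 63/(6·6u) = (7/4)/u.
Thus |(-3u + 9)/(6u + 3) + 1/2| < eps whenever u > (7/4)/eps.
Take K = (7/4)/eps. If u > K then |(-3u + 9)/(6u + 3) + 1/2| < (7/4)/u < eps.

K = (7/4)/eps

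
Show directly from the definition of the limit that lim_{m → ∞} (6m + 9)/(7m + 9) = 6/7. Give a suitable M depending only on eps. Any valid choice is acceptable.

Let eps > 0 be given. For m ≥ 1, |(6m + 9)/(7m + 9) − (6/7)| = |9|/(7(7m + 9)) = 9/(7(7m + 9)).
Since 7m + 9 ≥ 7m for m ≥ 1, this is ≤ 9/(7·7m) = (9/49)/m.
So |(6m + 9)/(7m + 9) − (6/7)| < eps whenever m > (9/49)/eps.
Take M = (9/49)/eps. If m > M then |(6m + 9)/(7m + 9) − (6/7)| ≤ (9/49)/m < eps.

M = (9/49)/eps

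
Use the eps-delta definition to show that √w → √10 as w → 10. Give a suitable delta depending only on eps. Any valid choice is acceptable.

delta = min(10, √10·eps)

Suppose eps > 0. We want delta > 0 such that 0 < |w − 10| < delta implies |√w − √10| < eps.
Multiplying by the conjugate, |√w − √10| = |w − 10|/(√w + √10).
Restrict delta ≤ 10 so that |w − 10| < 10 forces w > 0, and then √w + √10 > √10.
Hence |√w − √10| < |w − 10|/√10, which is < eps once |w − 10| < √10·eps.
Take delta = min(10, √10·eps). If 0 < |w − 10| < delta then w > 0 and |√w − √10| < |w − 10|/√10 < eps.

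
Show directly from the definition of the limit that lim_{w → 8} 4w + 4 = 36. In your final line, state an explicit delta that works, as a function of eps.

delta = eps/4

Let eps > 0 be given. We need delta > 0 so that 0 < |w − 8| < delta implies |(4w + 4) − 36| < eps.
|(4w + 4) − 36| = |4w - 32| = 4|w − 8|.
So 4|w − 8| < eps exactly when |w − 8| < eps/4.
Take delta = eps/4. If 0 < |w − 8| < delta then |(4w + 4) − 36| = 4|w − 8| < 4·(eps/4) = eps.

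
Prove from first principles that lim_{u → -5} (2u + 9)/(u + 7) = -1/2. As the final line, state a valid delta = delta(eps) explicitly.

Let eps > 0. We want delta > 0 with 0 < |u + 5| < delta ⇒ |(2u + 9)/(u + 7) + 1/2| < eps.
Combining over a common denominator, (2u + 9)/(u + 7) + 1/2 = [(2u + 9)·2 − (-1)·(u + 7)] / [2·(u + 7)] = 5(u + 5) / (2(u + 7)).
So |(2u + 9)/(u + 7) + 1/2| = 5|u + 5| / (2·|u + 7|).
Restrict delta ≤ 1. Then |u + 5| < 1 gives |u + 7| = |(u + 5) + 2| ≥ 2 − 1 = 1.
Hence |(2u + 9)/(u + 7) + 1/2| < 5|u + 5|/(2·1) = (5/2)|u + 5|, which is < eps once |u + 5| < (2/5)eps.
Take delta = min(1, (2/5)eps). Then 0 < |u + 5| < delta forces both bounds, so |(2u + 9)/(u + 7) + 1/2| < eps.

delta = min(1, (2/5)eps)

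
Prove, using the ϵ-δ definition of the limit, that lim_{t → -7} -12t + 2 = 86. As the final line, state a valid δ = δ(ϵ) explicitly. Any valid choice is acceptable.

Fix ϵ > 0. We need δ > 0 so that 0 < |t + 7| < δ implies |(-12t + 2) − 86| < ϵ.
Since (-12t + 2) − 86 = -12(t + 7), we have |(-12t + 2) − 86| = 12|t + 7|.
Thus it suffices that |t + 7| < ϵ/12.
Take δ = ϵ/12. If 0 < |t + 7| < δ then |(-12t + 2) − 86| = 12|t + 7| < 12·(ϵ/12) = ϵ.

δ = ϵ/12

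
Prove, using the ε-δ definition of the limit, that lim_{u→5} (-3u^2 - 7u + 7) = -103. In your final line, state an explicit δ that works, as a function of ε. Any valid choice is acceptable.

δ = min(2, ε/43)

Fix ε > 0. We want δ > 0 such that 0 < |u − 5| < δ implies |(-3u^2 - 7u + 7) + 103| < ε.
(-3u^2 - 7u + 7) + 103 = -3u^2 - 7u + 110 = (u − 5)(-3u - 22).
So |(-3u^2 - 7u + 7) + 103| = |u − 5|·|-3u - 22|.
Require δ ≤ 2. Then |u − 5| < 2 gives |u| < 7, and by the triangle inequality |-3u - 22| ≤ 3·7 + 22 = 43.
Hence |(-3u^2 - 7u + 7) + 103| ≤ 43|u − 5| < ε provided |u − 5| < ε/43.
Take δ = min(2, ε/43). Then 0 < |u − 5| < δ gives both |u − 5| < 2 and |u − 5| < ε/43, so |(-3u^2 - 7u + 7) + 103| < ε.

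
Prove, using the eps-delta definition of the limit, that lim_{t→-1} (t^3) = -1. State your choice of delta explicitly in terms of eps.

delta = min(2, eps/13)

Suppose eps > 0. We seek delta > 0 with 0 < |t + 1| < delta ⇒ |t^3 + 1| < eps.
Factor: t^3 + 1 = (t + 1)(t^2 - t + 1), so |t^3 + 1| = |t + 1|·|t^2 - t + 1|.
Impose delta ≤ 2 so that |t| < 3; then |t^2 - t + 1| ≤ 13.
Hence |t^3 + 1| ≤ 13|t + 1|, which is < eps once |t + 1| < eps/13.
Take delta = min(2, eps/13). If 0 < |t + 1| < delta then both bounds hold and |t^3 + 1| ≤ 13|t + 1| < 13·(eps/13) = eps.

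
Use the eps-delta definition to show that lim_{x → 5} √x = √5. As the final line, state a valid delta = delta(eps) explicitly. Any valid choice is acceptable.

delta = min(5, √5·eps)

Let eps > 0. We want delta > 0 such that 0 < |x − 5| < delta implies |√x − √5| < eps.
Multiplying by the conjugate, |√x − √5| = |x − 5|/(√x + √5).
Restrict delta ≤ 5 so that |x − 5| < 5 forces x > 0, and then √x + √5 > √5.
Hence |√x − √5| < |x − 5|/√5, which is < eps once |x − 5| < √5·eps.
Take delta = min(5, √5·eps). If 0 < |x − 5| < delta then x > 0 and |√x − √5| < |x − 5|/√5 < eps.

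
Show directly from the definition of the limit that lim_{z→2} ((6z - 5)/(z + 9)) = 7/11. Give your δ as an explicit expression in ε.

Let ε > 0. We want δ > 0 with 0 < |z − 2| < δ ⇒ |(6z - 5)/(z + 9) − (7/11)| < ε.
Combining over a common denominator, (6z - 5)/(z + 9) − (7/11) = [(6z - 5)·11 − 7·(z + 9)] / [11·(z + 9)] = 59(z − 2) / (11(z + 9)).
So |(6z - 5)/(z + 9) − (7/11)| = 59|z − 2| / (11·|z + 9|).
Require δ ≤ 11/2, so |z + 9| ≥ |11| − |z − 2| > 11 − 11/2 = 11/2.
Hence |(6z - 5)/(z + 9) − (7/11)| < 59|z − 2|/(11·(11/2)) = (118/121)|z − 2|, which is < ε once |z − 2| < (121/118)ε.
Take δ = min(11/2, (121/118)ε). Then 0 < |z − 2| < δ forces both bounds, so |(6z - 5)/(z + 9) − (7/11)| < ε.

δ = min(11/2, (121/118)ε)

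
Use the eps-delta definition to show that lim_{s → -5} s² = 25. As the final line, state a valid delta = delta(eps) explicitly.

Suppose eps > 0. We seek delta > 0 with 0 < |s + 5| < delta ⇒ |s² − 25| < eps.
Factor: s² − 25 = (s + 5)(s - 5), so |s² − 25| = |s + 5|·|s - 5|.
Impose delta ≤ 1 so that |s| < 6; then |s - 5| ≤ 11.
Hence |s² − 25| ≤ 11|s + 5|, which is < eps once |s + 5| < eps/11.
Take delta = min(1, eps/11). If 0 < |s + 5| < delta then both bounds hold and |s² − 25| ≤ 11|s + 5| < 11·(eps/11) = eps.

delta = min(1, eps/11)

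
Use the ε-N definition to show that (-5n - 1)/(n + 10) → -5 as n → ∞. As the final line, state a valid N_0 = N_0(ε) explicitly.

N_0 = 49/ε

Suppose ε > 0. For n ≥ 1, |(-5n - 1)/(n + 10) + 5| = |49|/((n + 10)) = 49/((n + 10)).
Since n + 10 ≥ n for n ≥ 1, this is ≤ 49/(n) = 49/n.
So |(-5n - 1)/(n + 10) + 5| < ε whenever n > 49/ε.
Take N_0 = 49/ε. If n > N_0 then |(-5n - 1)/(n + 10) + 5| ≤ 49/n < ε.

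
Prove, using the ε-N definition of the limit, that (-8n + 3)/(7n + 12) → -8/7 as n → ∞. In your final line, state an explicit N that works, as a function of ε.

N = (117/49)/ε

Let ε > 0. For n ≥ 1, |(-8n + 3)/(7n + 12) + 8/7| = |117|/(7(7n + 12)) = 117/(7(7n + 12)).
Since 7n + 12 ≥ 7n for n ≥ 1, this is ≤ 117/(7·7n) = (117/49)/n.
So |(-8n + 3)/(7n + 12) + 8/7| < ε whenever n > (117/49)/ε.
Take N = (117/49)/ε. If n > N then |(-8n + 3)/(7n + 12) + 8/7| ≤ (117/49)/n < ε.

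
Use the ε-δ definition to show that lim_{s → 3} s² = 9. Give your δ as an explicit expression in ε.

δ = min(1, ε/7)

Let ε > 0. We seek δ > 0 with 0 < |s − 3| < δ ⇒ |s² − 9| < ε.
Factor: s² − 9 = (s − 3)(s + 3), so |s² − 9| = |s − 3|·|s + 3|.
Impose δ ≤ 1 so that |s| < 4; then |s + 3| ≤ 7.
Hence |s² − 9| ≤ 7|s − 3|, which is < ε once |s − 3| < ε/7.
Take δ = min(1, ε/7). If 0 < |s − 3| < δ then both bounds hold and |s² − 9| ≤ 7|s − 3| < 7·(ε/7) = ε.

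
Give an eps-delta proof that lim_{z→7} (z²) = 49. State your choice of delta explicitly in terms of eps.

Fix eps > 0. We seek delta > 0 with 0 < |z − 7| < delta ⇒ |z² − 49| < eps.
Factor: z² − 49 = (z − 7)(z + 7), so |z² − 49| = |z − 7|·|z + 7|.
Restrict delta ≤ 1. Then |z − 7| < 1 gives |z| < 8, so by the triangle inequality |z + 7| ≤ 8 + 7 = 15.
Hence |z² − 49| ≤ 15|z − 7|, which is < eps once |z − 7| < eps/15.
Take delta = min(1, eps/15). If 0 < |z − 7| < delta then both bounds hold and |z² − 49| ≤ 15|z − 7| < 15·(eps/15) = eps.

delta = min(1, eps/15)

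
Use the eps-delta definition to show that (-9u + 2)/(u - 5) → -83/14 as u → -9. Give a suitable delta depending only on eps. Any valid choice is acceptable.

Let eps > 0. We want delta > 0 with 0 < |u + 9| < delta ⇒ |(-9u + 2)/(u - 5) + 83/14| < eps.
Combining over a common denominator, (-9u + 2)/(u - 5) + 83/14 = [(-9u + 2)·(-14) − 83·(u - 5)] / [(-14)·(u - 5)] = 43(u + 9) / ((-14)(u - 5)).
So |(-9u + 2)/(u - 5) + 83/14| = 43|u + 9| / (14·|u − 5|).
Restrict delta ≤ 7. Then |u + 9| < 7 gives |u − 5| = |(u + 9) + (-14)| ≥ 14 − 7 = 7.
Hence |(-9u + 2)/(u - 5) + 83/14| < 43|u + 9|/(14·7) = (43/98)|u + 9|, which is < eps once |u + 9| < (98/43)eps.
Take delta = min(7, (98/43)eps). Then 0 < |u + 9| < delta forces both bounds, so |(-9u + 2)/(u - 5) + 83/14| < eps.

delta = min(7, (98/43)eps)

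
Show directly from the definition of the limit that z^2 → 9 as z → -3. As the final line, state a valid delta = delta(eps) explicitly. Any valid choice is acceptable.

delta = min(2, eps/8)

Let eps > 0. We seek delta > 0 with 0 < |z + 3| < delta ⇒ |z^2 − 9| < eps.
Factor: z^2 − 9 = (z + 3)(z - 3), so |z^2 − 9| = |z + 3|·|z - 3|.
Impose delta ≤ 2 so that |z| < 5; then |z - 3| ≤ 8.
Hence |z^2 − 9| ≤ 8|z + 3|, which is < eps once |z + 3| < eps/8.
Take delta = min(2, eps/8). If 0 < |z + 3| < delta then both bounds hold and |z^2 − 9| ≤ 8|z + 3| < 8·(eps/8) = eps.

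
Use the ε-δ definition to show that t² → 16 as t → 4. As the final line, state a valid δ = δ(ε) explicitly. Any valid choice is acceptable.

δ = min(1, ε/9)

Suppose ε > 0. We seek δ > 0 with 0 < |t − 4| < δ ⇒ |t² − 16| < ε.
Factor: t² − 16 = (t − 4)(t + 4), so |t² − 16| = |t − 4|·|t + 4|.
Impose δ ≤ 1 so that |t| < 5; then |t + 4| ≤ 9.
Hence |t² − 16| ≤ 9|t − 4|, which is < ε once |t − 4| < ε/9.
Take δ = min(1, ε/9). If 0 < |t − 4| < δ then both bounds hold and |t² − 16| ≤ 9|t − 4| < 9·(ε/9) = ε.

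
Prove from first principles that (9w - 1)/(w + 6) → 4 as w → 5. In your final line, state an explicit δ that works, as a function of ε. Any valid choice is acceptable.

Suppose ε > 0. We want δ > 0 with 0 < |w − 5| < δ ⇒ |(9w - 1)/(w + 6) − 4| < ε.
Combining over a common denominator, (9w - 1)/(w + 6) − 4 = [(9w - 1)·11 − 44·(w + 6)] / [11·(w + 6)] = 55(w − 5) / (11(w + 6)).
So |(9w - 1)/(w + 6) − 4| = 55|w − 5| / (11·|w + 6|).
Restrict δ ≤ 11/2. Then |w − 5| < 11/2 gives |w + 6| = |(w − 5) + 11| ≥ 11 − 11/2 = 11/2.
Hence |(9w - 1)/(w + 6) − 4| < 55|w − 5|/(11·(11/2)) = (10/11)|w − 5|, which is < ε once |w − 5| < (11/10)ε.
Take δ = min(11/2, (11/10)ε). Then 0 < |w − 5| < δ forces both bounds, so |(9w - 1)/(w + 6) − 4| < ε.

δ = min(11/2, (11/10)ε)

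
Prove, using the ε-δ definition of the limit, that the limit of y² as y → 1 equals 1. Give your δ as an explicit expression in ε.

Fix ε > 0. We seek δ > 0 with 0 < |y − 1| < δ ⇒ |y² − 1| < ε.
Factor: y² − 1 = (y − 1)(y + 1), so |y² − 1| = |y − 1|·|y + 1|.
Impose δ ≤ 1 so that |y| < 2; then |y + 1| ≤ 3.
Hence |y² − 1| ≤ 3|y − 1|, which is < ε once |y − 1| < ε/3.
Take δ = min(1, ε/3). If 0 < |y − 1| < δ then both bounds hold and |y² − 1| ≤ 3|y − 1| < 3·(ε/3) = ε.

δ = min(1, ε/3)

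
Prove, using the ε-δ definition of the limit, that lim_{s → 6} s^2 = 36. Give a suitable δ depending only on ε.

δ = min(1, ε/13)

Suppose ε > 0. We seek δ > 0 with 0 < |s − 6| < δ ⇒ |s^2 − 36| < ε.
Factor: s^2 − 36 = (s − 6)(s + 6), so |s^2 − 36| = |s − 6|·|s + 6|.
Impose δ ≤ 1 so that |s| < 7; then |s + 6| ≤ 13.
Hence |s^2 − 36| ≤ 13|s − 6|, which is < ε once |s − 6| < ε/13.
Take δ = min(1, ε/13). If 0 < |s − 6| < δ then both bounds hold and |s^2 − 36| ≤ 13|s − 6| < 13·(ε/13) = ε.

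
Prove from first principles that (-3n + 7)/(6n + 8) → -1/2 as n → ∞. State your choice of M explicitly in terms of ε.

M = (11/6)/ε

Suppose ε > 0. For n ≥ 1, |(-3n + 7)/(6n + 8) + 1/2| = |66|/(6(6n + 8)) = 66/(6(6n + 8)).
Since 6n + 8 ≥ 6n for n ≥ 1, this is ≤ 66/(6·6n) = (11/6)/n.
So |(-3n + 7)/(6n + 8) + 1/2| < ε whenever n > (11/6)/ε.
Take M = (11/6)/ε. If n > M then |(-3n + 7)/(6n + 8) + 1/2| ≤ (11/6)/n < ε.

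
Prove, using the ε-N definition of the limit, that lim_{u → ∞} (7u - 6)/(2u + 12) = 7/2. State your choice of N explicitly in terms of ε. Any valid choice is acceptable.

Fix ε > 0. We seek N > 0 such that u > N implies |(7u - 6)/(2u + 12) − (7/2)| < ε.
(7u - 6)/(2u + 12) − (7/2) = (2(7u - 6) − 7(2u + 12)) / (2(2u + 12)) = -96/(2(2u + 12)).
For u > 0 we have 2u + 12 > 2u, so |(7u - 6)/(2u + 12) − (7/2)| = 96/(2(2u + 12)) < 96/(2·2u) = 24/u.
Thus |(7u - 6)/(2u + 12) − (7/2)| < ε whenever u > 24/ε.
Take N = 24/ε. If u > N then |(7u - 6)/(2u + 12) − (7/2)| < 24/u < ε.

N = 24/ε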